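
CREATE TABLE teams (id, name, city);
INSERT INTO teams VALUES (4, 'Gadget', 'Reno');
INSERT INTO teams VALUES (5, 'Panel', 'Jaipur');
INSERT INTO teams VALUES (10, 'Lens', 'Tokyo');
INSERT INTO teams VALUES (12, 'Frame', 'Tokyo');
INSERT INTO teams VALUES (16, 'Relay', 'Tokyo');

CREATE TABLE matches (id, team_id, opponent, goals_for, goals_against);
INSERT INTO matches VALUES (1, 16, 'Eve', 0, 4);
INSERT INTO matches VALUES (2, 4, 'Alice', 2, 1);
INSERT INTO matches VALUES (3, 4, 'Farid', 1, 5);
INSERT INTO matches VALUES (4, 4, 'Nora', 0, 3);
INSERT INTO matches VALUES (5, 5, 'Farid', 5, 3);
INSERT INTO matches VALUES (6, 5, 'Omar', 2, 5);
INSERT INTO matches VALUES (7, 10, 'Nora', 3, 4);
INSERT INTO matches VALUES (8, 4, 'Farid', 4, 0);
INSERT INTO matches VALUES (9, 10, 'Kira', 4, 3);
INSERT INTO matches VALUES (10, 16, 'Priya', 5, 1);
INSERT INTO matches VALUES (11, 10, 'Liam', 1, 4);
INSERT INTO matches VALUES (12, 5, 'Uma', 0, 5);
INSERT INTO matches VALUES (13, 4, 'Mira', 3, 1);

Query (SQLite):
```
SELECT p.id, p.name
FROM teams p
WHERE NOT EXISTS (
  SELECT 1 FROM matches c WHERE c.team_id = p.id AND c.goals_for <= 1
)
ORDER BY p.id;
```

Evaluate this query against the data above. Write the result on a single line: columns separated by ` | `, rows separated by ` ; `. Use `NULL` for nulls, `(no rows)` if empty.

12 | Frame

For each teams row, check whether any matches with matching team_id has goals_for <= 1.
Keep rows where that is false.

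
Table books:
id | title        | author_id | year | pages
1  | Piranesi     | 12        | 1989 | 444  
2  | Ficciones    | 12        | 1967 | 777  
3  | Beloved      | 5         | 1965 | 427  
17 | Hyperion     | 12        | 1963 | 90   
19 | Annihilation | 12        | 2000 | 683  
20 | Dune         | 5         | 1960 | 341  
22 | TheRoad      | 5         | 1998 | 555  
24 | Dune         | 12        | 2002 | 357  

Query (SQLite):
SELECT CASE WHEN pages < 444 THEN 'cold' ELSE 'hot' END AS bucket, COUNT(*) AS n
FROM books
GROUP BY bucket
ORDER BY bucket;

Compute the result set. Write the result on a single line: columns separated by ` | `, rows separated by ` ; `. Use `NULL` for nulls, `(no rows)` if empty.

Bucket rows by pages < 444 → 'cold' else 'hot'; count each bucket.

cold | 4 ; hot | 4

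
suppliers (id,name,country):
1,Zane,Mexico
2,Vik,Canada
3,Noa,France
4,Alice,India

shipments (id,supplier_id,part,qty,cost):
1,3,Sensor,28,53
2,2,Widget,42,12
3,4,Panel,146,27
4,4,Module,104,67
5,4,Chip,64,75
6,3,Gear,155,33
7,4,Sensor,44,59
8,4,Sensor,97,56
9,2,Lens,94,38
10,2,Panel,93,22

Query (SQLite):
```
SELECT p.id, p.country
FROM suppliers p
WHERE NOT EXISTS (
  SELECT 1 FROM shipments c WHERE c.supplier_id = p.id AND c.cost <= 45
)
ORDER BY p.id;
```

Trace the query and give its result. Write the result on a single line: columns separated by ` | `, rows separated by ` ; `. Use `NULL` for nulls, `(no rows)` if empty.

For each suppliers row, check whether any shipments with matching supplier_id has cost <= 45.
Keep rows where that is false.

1 | Mexico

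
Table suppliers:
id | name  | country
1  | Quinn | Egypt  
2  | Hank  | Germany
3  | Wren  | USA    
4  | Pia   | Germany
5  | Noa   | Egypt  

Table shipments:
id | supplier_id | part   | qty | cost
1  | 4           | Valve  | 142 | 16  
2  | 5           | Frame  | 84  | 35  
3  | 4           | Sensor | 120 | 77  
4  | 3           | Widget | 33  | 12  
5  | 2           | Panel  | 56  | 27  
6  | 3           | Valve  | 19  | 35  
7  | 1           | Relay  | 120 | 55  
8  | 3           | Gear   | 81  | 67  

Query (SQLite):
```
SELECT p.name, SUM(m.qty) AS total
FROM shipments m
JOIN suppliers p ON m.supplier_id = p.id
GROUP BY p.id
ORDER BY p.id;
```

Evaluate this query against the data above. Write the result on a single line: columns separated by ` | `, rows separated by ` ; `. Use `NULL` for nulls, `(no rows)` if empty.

Quinn | 120 ; Hank | 56 ; Wren | 133 ; Pia | 262 ; Noa | 84

Join each shipments row to its suppliers via supplier_id.
Group joined rows by suppliers.id; compute SUM(m.qty) per group.
  1: ids {7} → SUM(m.qty)=120
  2: ids {5} → SUM(m.qty)=56
  3: ids {4, 6, 8} → SUM(m.qty)=133
  4: ids {1, 3} → SUM(m.qty)=262
  5: ids {2} → SUM(m.qty)=84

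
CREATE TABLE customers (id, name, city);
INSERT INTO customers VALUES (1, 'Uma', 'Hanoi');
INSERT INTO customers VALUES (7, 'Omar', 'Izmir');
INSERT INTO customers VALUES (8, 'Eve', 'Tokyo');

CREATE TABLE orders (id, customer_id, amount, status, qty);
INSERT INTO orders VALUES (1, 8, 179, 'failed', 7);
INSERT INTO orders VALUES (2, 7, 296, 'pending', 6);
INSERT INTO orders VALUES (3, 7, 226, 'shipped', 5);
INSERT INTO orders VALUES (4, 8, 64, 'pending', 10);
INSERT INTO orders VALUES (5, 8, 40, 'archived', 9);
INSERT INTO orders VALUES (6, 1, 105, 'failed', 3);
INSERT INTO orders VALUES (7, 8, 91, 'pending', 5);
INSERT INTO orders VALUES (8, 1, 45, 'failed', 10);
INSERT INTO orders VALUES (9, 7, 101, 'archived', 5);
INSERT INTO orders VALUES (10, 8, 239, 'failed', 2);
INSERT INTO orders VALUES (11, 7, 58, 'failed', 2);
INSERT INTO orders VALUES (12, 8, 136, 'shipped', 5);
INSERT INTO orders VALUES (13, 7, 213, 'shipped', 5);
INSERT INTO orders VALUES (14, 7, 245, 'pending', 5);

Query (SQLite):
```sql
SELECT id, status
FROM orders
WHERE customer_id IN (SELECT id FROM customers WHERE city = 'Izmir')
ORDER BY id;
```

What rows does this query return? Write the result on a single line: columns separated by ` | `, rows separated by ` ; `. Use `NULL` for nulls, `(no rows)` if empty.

2 | pending ; 3 | shipped ; 9 | archived ; 11 | failed ; 13 | shipped ; 14 | pending

Inner query: customers.id where city = 'Izmir'.
Outer: keep orders rows whose customer_id is in that set.
Inner query → {7}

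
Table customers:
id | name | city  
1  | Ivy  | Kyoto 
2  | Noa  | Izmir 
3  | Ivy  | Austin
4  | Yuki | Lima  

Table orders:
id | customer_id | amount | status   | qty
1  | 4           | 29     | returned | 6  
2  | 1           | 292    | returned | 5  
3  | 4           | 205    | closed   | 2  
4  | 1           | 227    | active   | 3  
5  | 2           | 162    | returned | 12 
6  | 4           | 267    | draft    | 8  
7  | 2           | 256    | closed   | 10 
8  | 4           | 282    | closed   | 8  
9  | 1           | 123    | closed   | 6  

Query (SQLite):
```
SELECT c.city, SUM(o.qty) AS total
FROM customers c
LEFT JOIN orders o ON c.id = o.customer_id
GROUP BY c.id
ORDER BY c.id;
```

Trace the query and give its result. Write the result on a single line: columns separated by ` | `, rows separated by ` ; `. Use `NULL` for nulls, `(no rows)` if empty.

LEFT JOIN keeps every customers row; unmatched ones get NULL for orders columns.
Group by customers.id and compute SUM(o.qty). SUM over an all-NULL group is NULL.
  1: ids {2, 4, 9} → SUM(o.qty)=14
  2: ids {5, 7} → SUM(o.qty)=22
  3: ids {—} → SUM(o.qty)=NULL
  4: ids {1, 3, 6, 8} → SUM(o.qty)=24

Kyoto | 14 ; Izmir | 22 ; Austin | NULL ; Lima | 24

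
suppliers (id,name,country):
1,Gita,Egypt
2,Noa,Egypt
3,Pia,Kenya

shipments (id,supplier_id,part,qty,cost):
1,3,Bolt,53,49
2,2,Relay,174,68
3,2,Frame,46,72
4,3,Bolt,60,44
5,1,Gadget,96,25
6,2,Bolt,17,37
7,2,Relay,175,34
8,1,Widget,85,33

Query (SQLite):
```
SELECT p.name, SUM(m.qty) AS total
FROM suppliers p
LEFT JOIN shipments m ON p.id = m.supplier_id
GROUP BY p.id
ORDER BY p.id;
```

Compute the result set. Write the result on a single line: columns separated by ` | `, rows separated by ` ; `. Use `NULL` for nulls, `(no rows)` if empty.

LEFT JOIN keeps every suppliers row; unmatched ones get NULL for shipments columns.
Group by suppliers.id and compute SUM(m.qty). SUM over an all-NULL group is NULL.
  1: ids {5, 8} → SUM(m.qty)=181
  2: ids {2, 3, 6, 7} → SUM(m.qty)=412
  3: ids {1, 4} → SUM(m.qty)=113

Gita | 181 ; Noa | 412 ; Pia | 113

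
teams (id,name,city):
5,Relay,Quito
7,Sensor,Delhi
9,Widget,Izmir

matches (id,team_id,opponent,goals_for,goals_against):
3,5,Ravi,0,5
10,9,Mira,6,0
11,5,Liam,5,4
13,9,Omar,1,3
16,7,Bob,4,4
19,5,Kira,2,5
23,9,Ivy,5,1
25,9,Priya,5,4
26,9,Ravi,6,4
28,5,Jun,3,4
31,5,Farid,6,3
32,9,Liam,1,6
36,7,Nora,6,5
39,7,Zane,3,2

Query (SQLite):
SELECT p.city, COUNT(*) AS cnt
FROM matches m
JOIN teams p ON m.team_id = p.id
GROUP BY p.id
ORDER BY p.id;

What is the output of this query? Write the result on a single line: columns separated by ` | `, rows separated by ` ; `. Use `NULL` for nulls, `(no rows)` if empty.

Quito | 5 ; Delhi | 3 ; Izmir | 6

Join each matches row to its teams via team_id.
Group joined rows by teams.id; compute COUNT(*) per group.
  5: ids {3, 11, 19, 28, 31} → COUNT(*)=5
  7: ids {16, 36, 39} → COUNT(*)=3
  9: ids {10, 13, 23, 25, 26, 32} → COUNT(*)=6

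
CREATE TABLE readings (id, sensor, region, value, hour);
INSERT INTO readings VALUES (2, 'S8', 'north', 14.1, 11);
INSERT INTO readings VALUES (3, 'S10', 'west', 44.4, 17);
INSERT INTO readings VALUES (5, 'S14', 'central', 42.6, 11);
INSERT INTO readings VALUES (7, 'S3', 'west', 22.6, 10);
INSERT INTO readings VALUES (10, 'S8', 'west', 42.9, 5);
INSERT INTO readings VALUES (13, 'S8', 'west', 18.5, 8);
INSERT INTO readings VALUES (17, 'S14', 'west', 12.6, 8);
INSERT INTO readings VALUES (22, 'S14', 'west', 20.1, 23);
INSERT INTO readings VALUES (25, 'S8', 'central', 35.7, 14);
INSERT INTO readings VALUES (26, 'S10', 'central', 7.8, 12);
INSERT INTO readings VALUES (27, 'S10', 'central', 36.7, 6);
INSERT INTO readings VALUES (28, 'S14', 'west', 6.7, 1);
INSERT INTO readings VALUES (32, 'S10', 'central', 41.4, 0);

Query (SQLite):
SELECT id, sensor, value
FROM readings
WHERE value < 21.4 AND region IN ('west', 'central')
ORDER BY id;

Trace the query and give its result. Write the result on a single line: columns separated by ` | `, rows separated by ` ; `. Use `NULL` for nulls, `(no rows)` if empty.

value < 21.4: ids {2, 13, 17, 22, 26, 28}
region IN ('west', 'central'): ids {3, 5, 7, 10, 13, 17, 22, 25, 26, 27, 28, 32}
Combine with AND.

13 | S8 | 18.5 ; 17 | S14 | 12.6 ; 22 | S14 | 20.1 ; 26 | S10 | 7.8 ; 28 | S14 | 6.7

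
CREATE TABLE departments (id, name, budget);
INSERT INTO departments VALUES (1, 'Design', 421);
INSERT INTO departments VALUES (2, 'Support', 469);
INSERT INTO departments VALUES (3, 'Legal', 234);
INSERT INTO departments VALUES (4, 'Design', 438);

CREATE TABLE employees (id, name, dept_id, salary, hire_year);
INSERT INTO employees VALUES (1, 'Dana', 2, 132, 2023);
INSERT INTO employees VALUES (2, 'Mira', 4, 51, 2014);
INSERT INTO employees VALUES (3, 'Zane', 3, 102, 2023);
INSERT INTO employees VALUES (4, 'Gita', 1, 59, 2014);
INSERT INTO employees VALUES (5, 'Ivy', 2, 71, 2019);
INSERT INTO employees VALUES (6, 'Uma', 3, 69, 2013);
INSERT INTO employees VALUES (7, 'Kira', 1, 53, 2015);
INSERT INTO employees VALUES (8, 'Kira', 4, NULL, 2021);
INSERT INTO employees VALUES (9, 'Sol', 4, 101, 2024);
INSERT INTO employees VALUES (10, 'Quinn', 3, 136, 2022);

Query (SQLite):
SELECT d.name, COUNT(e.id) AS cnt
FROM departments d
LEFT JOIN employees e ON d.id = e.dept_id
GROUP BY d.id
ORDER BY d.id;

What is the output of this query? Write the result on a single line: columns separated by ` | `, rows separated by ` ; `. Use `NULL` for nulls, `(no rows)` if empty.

LEFT JOIN keeps every departments row; unmatched ones get NULL for employees columns.
Group by departments.id and compute COUNT(e.id). COUNT(col) of an all-NULL group is 0.
  1: ids {4, 7} → COUNT(e.id)=2
  2: ids {1, 5} → COUNT(e.id)=2
  3: ids {3, 6, 10} → COUNT(e.id)=3
  4: ids {2, 8, 9} → COUNT(e.id)=3

Design | 2 ; Support | 2 ; Legal | 3 ; Design | 3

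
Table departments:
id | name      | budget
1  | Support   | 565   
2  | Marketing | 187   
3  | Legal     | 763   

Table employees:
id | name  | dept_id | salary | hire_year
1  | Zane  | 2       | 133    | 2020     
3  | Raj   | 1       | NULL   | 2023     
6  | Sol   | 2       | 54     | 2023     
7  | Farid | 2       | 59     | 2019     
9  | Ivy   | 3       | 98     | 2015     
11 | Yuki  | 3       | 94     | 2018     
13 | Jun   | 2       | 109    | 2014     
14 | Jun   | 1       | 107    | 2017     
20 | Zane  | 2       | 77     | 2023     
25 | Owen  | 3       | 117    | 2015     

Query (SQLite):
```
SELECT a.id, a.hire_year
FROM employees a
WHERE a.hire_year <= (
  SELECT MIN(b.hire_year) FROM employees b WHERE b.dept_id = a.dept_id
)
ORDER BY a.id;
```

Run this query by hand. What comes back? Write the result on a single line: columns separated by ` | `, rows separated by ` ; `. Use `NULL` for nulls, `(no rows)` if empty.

For each employees row a, compute MIN(hire_year) over rows sharing a.dept_id.
Keep row a if a.hire_year <= that per-group MIN.
  dept_id=1: MIN(hire_year) = 2017
  dept_id=2: MIN(hire_year) = 2014
  dept_id=3: MIN(hire_year) = 2015

9 | 2015 ; 13 | 2014 ; 14 | 2017 ; 25 | 2015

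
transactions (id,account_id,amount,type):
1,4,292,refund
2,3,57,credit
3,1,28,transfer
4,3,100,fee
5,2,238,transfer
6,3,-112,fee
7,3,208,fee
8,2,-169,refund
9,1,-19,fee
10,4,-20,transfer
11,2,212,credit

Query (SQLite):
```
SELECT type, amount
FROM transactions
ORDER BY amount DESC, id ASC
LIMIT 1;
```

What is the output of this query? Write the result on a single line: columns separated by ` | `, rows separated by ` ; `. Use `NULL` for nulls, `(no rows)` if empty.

Sort by amount desc, tiebreak id asc: (292, id=1), (238, id=5), (212, id=11), (208, id=7) …. Take first 1.

refund | 292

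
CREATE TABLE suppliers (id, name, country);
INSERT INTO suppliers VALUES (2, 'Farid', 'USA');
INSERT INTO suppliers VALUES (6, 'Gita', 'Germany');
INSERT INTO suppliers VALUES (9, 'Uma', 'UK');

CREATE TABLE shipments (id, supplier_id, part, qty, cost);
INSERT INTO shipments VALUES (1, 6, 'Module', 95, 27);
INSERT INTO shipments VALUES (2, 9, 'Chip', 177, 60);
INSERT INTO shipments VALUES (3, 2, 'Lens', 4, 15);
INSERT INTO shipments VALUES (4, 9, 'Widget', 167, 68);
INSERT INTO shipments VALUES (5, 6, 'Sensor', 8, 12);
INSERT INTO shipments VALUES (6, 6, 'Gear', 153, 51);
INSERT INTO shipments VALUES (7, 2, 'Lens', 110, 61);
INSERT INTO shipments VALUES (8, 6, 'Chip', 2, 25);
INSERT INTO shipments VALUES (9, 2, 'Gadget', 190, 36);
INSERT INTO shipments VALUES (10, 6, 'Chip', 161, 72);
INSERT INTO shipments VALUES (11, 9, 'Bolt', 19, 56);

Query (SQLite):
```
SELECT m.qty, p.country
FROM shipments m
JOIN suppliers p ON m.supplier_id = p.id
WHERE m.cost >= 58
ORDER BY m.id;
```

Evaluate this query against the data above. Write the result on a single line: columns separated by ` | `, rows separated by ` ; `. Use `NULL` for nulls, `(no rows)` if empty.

Each shipments row matches the suppliers row where supplier_id = suppliers.id.
Then keep rows with m.cost >= 58.

177 | UK ; 167 | UK ; 110 | USA ; 161 | Germany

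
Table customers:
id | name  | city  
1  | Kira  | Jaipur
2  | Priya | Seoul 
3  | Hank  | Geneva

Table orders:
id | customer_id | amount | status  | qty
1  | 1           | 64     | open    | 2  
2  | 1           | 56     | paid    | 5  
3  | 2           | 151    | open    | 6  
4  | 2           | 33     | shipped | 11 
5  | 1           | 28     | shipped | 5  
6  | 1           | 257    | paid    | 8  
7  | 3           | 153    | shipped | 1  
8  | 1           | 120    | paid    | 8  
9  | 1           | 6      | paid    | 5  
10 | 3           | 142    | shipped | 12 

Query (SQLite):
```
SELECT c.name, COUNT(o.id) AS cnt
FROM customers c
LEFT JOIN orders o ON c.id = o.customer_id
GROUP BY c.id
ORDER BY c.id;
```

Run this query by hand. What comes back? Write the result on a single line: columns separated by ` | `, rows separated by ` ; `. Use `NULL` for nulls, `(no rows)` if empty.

LEFT JOIN keeps every customers row; unmatched ones get NULL for orders columns.
Group by customers.id and compute COUNT(o.id). COUNT(col) of an all-NULL group is 0.
  1: ids {1, 2, 5, 6, 8, 9} → COUNT(o.id)=6
  2: ids {3, 4} → COUNT(o.id)=2
  3: ids {7, 10} → COUNT(o.id)=2

Kira | 6 ; Priya | 2 ; Hank | 2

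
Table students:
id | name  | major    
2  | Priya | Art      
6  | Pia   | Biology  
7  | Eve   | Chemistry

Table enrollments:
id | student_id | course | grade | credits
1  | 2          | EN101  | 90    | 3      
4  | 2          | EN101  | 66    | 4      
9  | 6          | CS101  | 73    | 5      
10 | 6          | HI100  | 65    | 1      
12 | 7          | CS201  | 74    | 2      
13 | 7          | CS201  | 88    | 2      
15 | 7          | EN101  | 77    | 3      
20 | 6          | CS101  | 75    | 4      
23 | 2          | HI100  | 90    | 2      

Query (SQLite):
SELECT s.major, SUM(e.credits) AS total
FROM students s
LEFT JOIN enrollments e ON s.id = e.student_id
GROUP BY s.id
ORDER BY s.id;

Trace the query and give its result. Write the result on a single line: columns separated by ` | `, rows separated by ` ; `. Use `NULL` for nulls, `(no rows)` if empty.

Art | 9 ; Biology | 10 ; Chemistry | 7

LEFT JOIN keeps every students row; unmatched ones get NULL for enrollments columns.
Group by students.id and compute SUM(e.credits). SUM over an all-NULL group is NULL.
  2: ids {1, 4, 23} → SUM(e.credits)=9
  6: ids {9, 10, 20} → SUM(e.credits)=10
  7: ids {12, 13, 15} → SUM(e.credits)=7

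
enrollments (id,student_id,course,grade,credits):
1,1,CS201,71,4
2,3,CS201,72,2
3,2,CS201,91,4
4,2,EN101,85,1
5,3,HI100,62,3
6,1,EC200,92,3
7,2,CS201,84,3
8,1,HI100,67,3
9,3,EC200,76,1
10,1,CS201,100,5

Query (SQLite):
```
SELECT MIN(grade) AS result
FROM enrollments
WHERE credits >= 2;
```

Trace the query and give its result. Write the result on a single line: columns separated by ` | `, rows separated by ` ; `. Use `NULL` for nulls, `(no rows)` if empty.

Rows where credits >= 2 → grade values: [71, 72, 91, 62, 92, 84, 67, 100].
MIN of non-NULL values = 62.

62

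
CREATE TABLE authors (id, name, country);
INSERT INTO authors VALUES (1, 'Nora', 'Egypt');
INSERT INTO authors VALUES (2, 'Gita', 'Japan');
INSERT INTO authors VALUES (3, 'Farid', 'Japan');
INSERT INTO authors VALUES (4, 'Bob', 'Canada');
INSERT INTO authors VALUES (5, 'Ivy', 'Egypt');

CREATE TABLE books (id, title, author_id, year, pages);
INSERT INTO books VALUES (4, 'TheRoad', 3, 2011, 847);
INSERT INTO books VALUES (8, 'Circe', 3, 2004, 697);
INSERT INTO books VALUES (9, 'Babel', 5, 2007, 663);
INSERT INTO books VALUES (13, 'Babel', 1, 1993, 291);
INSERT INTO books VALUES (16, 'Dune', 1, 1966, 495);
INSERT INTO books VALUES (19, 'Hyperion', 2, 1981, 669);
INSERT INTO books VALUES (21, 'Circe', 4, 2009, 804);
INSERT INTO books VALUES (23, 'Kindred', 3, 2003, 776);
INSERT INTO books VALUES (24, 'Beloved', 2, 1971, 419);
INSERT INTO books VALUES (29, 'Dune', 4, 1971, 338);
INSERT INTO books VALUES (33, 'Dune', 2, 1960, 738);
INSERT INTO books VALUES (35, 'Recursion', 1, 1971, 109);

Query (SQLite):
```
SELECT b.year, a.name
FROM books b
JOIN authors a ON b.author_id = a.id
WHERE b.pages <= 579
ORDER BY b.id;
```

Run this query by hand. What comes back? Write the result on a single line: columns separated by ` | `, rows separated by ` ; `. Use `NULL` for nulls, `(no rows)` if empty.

Each books row matches the authors row where author_id = authors.id.
Then keep rows with b.pages <= 579.

1993 | Nora ; 1966 | Nora ; 1971 | Gita ; 1971 | Bob ; 1971 | Nora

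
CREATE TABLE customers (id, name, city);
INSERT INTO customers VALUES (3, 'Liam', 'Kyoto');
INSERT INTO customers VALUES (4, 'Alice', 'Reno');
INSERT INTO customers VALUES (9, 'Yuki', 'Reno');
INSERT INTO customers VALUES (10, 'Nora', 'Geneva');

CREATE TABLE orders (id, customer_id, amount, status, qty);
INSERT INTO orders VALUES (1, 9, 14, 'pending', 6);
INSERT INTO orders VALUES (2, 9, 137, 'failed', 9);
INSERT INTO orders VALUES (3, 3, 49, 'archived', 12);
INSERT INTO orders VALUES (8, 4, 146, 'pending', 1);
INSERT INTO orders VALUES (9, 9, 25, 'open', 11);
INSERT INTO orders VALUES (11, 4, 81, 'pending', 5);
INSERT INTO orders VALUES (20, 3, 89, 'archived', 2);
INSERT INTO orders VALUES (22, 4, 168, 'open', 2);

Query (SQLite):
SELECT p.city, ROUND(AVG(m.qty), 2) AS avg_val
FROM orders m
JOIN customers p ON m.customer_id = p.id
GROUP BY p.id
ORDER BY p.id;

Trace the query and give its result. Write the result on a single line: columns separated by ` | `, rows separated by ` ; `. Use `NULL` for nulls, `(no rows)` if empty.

Kyoto | 7 ; Reno | 2.67 ; Reno | 8.67

Join each orders row to its customers via customer_id.
Group joined rows by customers.id; compute ROUND(AVG(m.qty), 2) per group.
  3: ids {3, 20} → ROUND(AVG(m.qty), 2)=7
  4: ids {8, 11, 22} → ROUND(AVG(m.qty), 2)=2.67
  9: ids {1, 2, 9} → ROUND(AVG(m.qty), 2)=8.67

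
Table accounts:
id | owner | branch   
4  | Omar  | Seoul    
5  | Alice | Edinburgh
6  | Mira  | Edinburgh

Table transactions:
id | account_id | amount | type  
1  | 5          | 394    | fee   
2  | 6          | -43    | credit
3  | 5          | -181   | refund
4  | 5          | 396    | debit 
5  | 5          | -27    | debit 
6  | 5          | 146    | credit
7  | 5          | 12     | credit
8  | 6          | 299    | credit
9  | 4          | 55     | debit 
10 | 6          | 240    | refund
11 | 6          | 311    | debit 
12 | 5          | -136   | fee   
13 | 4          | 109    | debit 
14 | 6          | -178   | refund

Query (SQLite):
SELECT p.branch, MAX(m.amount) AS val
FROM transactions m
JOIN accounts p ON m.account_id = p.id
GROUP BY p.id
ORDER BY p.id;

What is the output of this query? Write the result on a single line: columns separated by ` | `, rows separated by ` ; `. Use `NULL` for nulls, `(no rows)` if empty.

Seoul | 109 ; Edinburgh | 396 ; Edinburgh | 311

Join each transactions row to its accounts via account_id.
Group joined rows by accounts.id; compute MAX(m.amount) per group.
  4: ids {9, 13} → MAX(m.amount)=109
  5: ids {1, 3, 4, 5, 6, 7, 12} → MAX(m.amount)=396
  6: ids {2, 8, 10, 11, 14} → MAX(m.amount)=311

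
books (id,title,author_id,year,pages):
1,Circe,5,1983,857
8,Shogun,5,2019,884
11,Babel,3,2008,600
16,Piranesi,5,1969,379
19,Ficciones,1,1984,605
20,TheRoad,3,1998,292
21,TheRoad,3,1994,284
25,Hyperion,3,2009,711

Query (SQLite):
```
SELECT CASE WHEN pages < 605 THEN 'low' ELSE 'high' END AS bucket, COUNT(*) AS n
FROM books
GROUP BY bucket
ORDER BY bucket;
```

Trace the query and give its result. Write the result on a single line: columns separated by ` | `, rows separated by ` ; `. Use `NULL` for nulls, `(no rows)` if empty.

Bucket rows by pages < 605 → 'low' else 'high'; count each bucket.

high | 4 ; low | 4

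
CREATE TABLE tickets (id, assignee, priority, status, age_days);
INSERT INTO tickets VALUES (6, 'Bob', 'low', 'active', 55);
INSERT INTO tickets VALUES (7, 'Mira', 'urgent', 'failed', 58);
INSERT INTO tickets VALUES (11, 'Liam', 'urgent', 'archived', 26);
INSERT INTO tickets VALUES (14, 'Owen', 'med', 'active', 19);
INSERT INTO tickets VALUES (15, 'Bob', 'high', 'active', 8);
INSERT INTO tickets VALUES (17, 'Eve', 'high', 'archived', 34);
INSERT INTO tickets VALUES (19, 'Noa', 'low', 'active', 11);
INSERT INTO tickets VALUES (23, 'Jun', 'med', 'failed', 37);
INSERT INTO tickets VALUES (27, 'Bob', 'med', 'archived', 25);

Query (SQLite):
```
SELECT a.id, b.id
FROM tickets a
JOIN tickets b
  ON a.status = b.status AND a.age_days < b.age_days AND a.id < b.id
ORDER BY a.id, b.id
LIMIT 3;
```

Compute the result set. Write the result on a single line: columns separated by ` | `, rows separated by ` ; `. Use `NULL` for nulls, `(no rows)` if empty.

Pairs (a,b) with same status, a.age_days < b.age_days, a.id < b.id.
status groups: active:{6,14,15,19} archived:{11,17,27} failed:{7,23}
Ordered by (a.id, b.id); first 3.

11 | 17 ; 15 | 19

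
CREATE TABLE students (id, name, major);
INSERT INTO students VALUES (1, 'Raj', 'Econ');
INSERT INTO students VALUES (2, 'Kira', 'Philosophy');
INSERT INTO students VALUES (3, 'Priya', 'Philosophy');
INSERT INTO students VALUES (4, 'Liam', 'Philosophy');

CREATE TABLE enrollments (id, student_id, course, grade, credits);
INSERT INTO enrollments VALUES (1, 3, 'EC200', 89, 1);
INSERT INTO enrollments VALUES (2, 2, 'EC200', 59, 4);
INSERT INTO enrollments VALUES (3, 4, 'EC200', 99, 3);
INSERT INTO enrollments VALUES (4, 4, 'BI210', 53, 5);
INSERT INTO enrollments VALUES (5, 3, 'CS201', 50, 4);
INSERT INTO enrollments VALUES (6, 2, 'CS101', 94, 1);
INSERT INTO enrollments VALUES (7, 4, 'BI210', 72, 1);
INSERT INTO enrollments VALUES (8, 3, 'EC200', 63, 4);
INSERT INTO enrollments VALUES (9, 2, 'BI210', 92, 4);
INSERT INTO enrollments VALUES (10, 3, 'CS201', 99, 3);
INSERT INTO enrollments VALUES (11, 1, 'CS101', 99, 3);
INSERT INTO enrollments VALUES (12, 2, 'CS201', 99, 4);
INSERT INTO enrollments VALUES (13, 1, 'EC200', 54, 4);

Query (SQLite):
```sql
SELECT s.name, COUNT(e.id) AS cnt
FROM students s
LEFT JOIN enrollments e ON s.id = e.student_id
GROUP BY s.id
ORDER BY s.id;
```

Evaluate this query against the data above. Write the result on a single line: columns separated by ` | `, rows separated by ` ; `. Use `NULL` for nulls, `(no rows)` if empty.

Raj | 2 ; Kira | 4 ; Priya | 4 ; Liam | 3

LEFT JOIN keeps every students row; unmatched ones get NULL for enrollments columns.
Group by students.id and compute COUNT(e.id). COUNT(col) of an all-NULL group is 0.
  1: ids {11, 13} → COUNT(e.id)=2
  2: ids {2, 6, 9, 12} → COUNT(e.id)=4
  3: ids {1, 5, 8, 10} → COUNT(e.id)=4
  4: ids {3, 4, 7} → COUNT(e.id)=3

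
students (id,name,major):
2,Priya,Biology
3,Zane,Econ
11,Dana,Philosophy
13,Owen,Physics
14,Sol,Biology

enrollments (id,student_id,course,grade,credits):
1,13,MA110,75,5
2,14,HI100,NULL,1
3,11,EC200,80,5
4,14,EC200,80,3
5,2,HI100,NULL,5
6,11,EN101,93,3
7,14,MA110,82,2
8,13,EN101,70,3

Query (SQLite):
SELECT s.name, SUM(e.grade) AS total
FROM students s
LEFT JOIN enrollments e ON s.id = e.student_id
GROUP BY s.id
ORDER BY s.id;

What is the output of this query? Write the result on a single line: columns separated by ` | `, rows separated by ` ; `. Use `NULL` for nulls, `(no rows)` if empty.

LEFT JOIN keeps every students row; unmatched ones get NULL for enrollments columns.
Group by students.id and compute SUM(e.grade). SUM over an all-NULL group is NULL.
  2: ids {5} → SUM(e.grade)=NULL
  3: ids {—} → SUM(e.grade)=NULL
  11: ids {3, 6} → SUM(e.grade)=173
  13: ids {1, 8} → SUM(e.grade)=145
  14: ids {2, 4, 7} → SUM(e.grade)=162

Priya | NULL ; Zane | NULL ; Dana | 173 ; Owen | 145 ; Sol | 162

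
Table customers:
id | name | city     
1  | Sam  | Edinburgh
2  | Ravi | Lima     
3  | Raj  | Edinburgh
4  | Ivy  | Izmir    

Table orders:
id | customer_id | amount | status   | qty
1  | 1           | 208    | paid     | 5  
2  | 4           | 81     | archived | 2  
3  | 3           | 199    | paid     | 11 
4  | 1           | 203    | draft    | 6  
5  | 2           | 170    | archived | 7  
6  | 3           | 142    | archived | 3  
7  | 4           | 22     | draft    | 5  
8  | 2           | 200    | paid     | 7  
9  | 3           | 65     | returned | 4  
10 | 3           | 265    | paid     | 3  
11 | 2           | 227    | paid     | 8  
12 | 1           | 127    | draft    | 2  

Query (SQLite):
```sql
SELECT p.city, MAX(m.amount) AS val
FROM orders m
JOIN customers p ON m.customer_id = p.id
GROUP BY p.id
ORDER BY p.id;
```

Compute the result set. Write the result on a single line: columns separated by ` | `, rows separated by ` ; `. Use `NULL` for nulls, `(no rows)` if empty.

Join each orders row to its customers via customer_id.
Group joined rows by customers.id; compute MAX(m.amount) per group.
  1: ids {1, 4, 12} → MAX(m.amount)=208
  2: ids {5, 8, 11} → MAX(m.amount)=227
  3: ids {3, 6, 9, 10} → MAX(m.amount)=265
  4: ids {2, 7} → MAX(m.amount)=81

Edinburgh | 208 ; Lima | 227 ; Edinburgh | 265 ; Izmir | 81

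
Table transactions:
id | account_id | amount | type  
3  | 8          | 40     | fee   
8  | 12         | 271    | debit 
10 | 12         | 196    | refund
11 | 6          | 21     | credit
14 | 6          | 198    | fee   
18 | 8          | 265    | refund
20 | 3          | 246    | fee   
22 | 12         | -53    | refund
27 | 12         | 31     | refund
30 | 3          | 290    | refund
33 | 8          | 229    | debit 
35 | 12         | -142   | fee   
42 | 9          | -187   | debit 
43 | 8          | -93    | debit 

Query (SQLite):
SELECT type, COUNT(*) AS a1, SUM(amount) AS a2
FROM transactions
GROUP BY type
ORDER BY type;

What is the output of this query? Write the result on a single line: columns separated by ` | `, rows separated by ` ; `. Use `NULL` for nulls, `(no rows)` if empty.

credit | 1 | 21 ; debit | 4 | 220 ; fee | 4 | 342 ; refund | 5 | 729

Group transactions by type.
Per group compute: COUNT(*), SUM(amount).
  credit: ids {11} → COUNT(*)=1, SUM(amount)=21
  debit: ids {8, 33, 42, 43} → COUNT(*)=4, SUM(amount)=220
  fee: ids {3, 14, 20, 35} → COUNT(*)=4, SUM(amount)=342
  refund: ids {10, 18, 22, 27, 30} → COUNT(*)=5, SUM(amount)=729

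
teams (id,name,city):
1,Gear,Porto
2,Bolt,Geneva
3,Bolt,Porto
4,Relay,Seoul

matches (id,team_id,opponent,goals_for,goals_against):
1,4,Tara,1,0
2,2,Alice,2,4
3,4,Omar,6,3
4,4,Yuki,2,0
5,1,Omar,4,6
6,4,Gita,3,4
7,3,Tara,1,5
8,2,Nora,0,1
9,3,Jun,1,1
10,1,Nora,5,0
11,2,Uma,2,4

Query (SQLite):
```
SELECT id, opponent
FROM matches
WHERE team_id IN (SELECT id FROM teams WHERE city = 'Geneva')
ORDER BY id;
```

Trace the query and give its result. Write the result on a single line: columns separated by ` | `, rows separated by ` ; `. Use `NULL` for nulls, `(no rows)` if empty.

2 | Alice ; 8 | Nora ; 11 | Uma

Inner query: teams.id where city = 'Geneva'.
Outer: keep matches rows whose team_id is in that set.
Inner query → {2}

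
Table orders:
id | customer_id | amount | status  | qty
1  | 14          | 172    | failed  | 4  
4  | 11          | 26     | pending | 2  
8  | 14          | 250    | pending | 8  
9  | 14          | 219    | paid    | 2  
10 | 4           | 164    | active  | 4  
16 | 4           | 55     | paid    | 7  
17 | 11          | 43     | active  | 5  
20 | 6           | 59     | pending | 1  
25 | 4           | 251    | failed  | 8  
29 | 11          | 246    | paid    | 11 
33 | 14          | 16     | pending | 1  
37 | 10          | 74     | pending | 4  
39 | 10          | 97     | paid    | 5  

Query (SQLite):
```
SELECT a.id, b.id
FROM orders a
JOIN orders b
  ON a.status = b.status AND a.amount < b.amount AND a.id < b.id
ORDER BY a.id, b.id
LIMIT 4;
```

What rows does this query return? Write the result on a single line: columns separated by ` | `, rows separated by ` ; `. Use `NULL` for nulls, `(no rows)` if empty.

1 | 25 ; 4 | 8 ; 4 | 20 ; 4 | 37

Pairs (a,b) with same status, a.amount < b.amount, a.id < b.id.
status groups: active:{10,17} failed:{1,25} paid:{9,16,29,39} pending:{4,8,20,33,37}
Ordered by (a.id, b.id); first 4.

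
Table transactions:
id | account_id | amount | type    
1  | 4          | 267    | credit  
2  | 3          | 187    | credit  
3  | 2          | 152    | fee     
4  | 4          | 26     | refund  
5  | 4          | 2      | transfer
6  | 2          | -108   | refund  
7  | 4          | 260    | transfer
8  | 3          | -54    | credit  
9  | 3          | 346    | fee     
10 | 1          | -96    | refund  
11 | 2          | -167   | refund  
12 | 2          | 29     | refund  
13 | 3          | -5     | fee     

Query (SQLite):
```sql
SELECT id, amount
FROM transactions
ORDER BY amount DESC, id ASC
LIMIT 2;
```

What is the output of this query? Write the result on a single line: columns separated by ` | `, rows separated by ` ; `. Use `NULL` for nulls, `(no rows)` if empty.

9 | 346 ; 1 | 267

Sort by amount desc, tiebreak id asc: (346, id=9), (267, id=1), (260, id=7), (187, id=2), (152, id=3) …. Take first 2.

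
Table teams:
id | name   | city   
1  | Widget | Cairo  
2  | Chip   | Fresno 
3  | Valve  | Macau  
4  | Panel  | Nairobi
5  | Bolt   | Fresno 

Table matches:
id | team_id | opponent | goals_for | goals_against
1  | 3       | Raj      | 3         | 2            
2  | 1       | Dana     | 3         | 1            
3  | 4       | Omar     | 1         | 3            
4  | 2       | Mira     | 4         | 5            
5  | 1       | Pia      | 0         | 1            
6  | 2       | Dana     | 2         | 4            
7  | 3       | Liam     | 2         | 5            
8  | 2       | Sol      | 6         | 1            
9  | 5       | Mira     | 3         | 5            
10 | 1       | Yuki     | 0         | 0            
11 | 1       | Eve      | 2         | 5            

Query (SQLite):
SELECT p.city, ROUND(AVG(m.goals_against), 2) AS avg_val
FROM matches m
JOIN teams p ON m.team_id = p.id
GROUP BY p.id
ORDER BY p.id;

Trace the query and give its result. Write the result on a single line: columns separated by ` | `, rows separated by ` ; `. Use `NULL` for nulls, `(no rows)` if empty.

Join each matches row to its teams via team_id.
Group joined rows by teams.id; compute ROUND(AVG(m.goals_against), 2) per group.
  1: ids {2, 5, 10, 11} → ROUND(AVG(m.goals_against), 2)=1.75
  2: ids {4, 6, 8} → ROUND(AVG(m.goals_against), 2)=3.33
  3: ids {1, 7} → ROUND(AVG(m.goals_against), 2)=3.5
  4: ids {3} → ROUND(AVG(m.goals_against), 2)=3
  5: ids {9} → ROUND(AVG(m.goals_against), 2)=5

Cairo | 1.75 ; Fresno | 3.33 ; Macau | 3.5 ; Nairobi | 3 ; Fresno | 5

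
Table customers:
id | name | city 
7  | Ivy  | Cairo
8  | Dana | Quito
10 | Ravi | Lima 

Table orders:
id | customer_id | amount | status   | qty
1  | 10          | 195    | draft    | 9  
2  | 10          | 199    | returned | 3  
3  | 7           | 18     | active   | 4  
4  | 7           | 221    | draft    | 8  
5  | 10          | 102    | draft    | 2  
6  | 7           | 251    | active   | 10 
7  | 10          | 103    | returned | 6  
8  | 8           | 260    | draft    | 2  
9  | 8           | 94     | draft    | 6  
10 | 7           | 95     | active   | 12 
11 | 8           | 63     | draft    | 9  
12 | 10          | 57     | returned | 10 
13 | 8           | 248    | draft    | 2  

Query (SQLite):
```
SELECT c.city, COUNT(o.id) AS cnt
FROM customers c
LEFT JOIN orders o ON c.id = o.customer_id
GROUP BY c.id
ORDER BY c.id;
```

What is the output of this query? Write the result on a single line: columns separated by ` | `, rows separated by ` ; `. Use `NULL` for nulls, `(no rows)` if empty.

LEFT JOIN keeps every customers row; unmatched ones get NULL for orders columns.
Group by customers.id and compute COUNT(o.id). COUNT(col) of an all-NULL group is 0.
  7: ids {3, 4, 6, 10} → COUNT(o.id)=4
  8: ids {8, 9, 11, 13} → COUNT(o.id)=4
  10: ids {1, 2, 5, 7, 12} → COUNT(o.id)=5

Cairo | 4 ; Quito | 4 ; Lima | 5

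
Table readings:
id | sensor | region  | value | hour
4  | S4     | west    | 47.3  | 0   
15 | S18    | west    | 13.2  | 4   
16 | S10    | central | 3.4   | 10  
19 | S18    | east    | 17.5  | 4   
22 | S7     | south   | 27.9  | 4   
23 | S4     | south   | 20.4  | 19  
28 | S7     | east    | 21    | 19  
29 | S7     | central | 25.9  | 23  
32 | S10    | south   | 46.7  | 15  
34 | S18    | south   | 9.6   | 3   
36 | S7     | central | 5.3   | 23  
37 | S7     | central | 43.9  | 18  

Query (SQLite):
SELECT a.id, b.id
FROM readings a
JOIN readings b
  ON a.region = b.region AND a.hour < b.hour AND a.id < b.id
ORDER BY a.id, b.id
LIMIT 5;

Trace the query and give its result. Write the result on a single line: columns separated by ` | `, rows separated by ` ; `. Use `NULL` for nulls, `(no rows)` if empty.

Pairs (a,b) with same region, a.hour < b.hour, a.id < b.id.
region groups: central:{16,29,36,37} east:{19,28} south:{22,23,32,34} west:{4,15}
Ordered by (a.id, b.id); first 5.

4 | 15 ; 16 | 29 ; 16 | 36 ; 16 | 37 ; 19 | 28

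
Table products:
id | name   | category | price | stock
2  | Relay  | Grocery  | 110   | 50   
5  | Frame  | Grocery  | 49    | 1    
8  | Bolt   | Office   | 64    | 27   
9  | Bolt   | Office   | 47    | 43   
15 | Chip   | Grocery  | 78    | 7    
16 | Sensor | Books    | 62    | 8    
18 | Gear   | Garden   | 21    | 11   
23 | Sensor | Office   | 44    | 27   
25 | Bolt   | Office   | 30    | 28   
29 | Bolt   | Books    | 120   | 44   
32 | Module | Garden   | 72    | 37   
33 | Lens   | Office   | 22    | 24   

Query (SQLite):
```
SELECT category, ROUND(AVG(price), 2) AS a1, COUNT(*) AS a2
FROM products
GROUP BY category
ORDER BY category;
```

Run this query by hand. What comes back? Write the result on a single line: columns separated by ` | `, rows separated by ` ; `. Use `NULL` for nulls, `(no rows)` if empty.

Group products by category.
Per group compute: ROUND(AVG(price), 2), COUNT(*).
  Books: ids {16, 29} → ROUND(AVG(price), 2)=91, COUNT(*)=2
  Garden: ids {18, 32} → ROUND(AVG(price), 2)=46.5, COUNT(*)=2
  Grocery: ids {2, 5, 15} → ROUND(AVG(price), 2)=79, COUNT(*)=3
  Office: ids {8, 9, 23, 25, 33} → ROUND(AVG(price), 2)=41.4, COUNT(*)=5

Books | 91 | 2 ; Garden | 46.5 | 2 ; Grocery | 79 | 3 ; Office | 41.4 | 5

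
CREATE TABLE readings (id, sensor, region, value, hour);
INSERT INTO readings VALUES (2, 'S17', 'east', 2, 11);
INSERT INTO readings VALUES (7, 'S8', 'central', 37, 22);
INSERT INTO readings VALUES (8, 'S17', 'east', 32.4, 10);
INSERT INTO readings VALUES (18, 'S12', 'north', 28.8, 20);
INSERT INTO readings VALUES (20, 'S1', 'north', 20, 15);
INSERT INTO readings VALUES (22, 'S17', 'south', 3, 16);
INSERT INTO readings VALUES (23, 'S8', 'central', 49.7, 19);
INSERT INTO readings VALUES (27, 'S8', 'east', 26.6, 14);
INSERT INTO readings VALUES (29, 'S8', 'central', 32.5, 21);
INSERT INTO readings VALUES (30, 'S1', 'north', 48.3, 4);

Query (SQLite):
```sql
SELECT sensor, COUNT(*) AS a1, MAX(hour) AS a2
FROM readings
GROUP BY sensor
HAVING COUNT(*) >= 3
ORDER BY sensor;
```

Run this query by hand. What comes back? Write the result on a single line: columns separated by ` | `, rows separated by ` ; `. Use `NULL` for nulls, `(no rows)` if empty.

S17 | 3 | 16 ; S8 | 4 | 22

Group readings by sensor.
Per group compute: COUNT(*), MAX(hour).
HAVING: drop groups with fewer than 3 rows.
  S1: ids {20, 30} → COUNT(*)=2, MAX(hour)=15
  S12: ids {18} → COUNT(*)=1, MAX(hour)=20
  S17: ids {2, 8, 22} → COUNT(*)=3, MAX(hour)=16
  S8: ids {7, 23, 27, 29} → COUNT(*)=4, MAX(hour)=22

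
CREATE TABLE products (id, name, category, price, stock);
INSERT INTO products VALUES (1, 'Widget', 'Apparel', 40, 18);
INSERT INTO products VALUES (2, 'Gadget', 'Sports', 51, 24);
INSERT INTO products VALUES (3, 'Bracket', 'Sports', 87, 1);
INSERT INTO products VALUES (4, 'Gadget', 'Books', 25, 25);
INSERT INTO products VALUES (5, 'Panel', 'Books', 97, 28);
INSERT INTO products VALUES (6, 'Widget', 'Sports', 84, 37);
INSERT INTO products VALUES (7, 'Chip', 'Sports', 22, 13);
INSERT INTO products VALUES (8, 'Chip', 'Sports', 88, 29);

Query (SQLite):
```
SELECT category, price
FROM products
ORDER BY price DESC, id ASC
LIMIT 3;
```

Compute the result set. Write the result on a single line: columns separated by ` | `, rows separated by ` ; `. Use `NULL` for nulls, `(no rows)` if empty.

Sort by price desc, tiebreak id asc: (97, id=5), (88, id=8), (87, id=3), (84, id=6), (51, id=2), (40, id=1) …. Take first 3.

Books | 97 ; Sports | 88 ; Sports | 87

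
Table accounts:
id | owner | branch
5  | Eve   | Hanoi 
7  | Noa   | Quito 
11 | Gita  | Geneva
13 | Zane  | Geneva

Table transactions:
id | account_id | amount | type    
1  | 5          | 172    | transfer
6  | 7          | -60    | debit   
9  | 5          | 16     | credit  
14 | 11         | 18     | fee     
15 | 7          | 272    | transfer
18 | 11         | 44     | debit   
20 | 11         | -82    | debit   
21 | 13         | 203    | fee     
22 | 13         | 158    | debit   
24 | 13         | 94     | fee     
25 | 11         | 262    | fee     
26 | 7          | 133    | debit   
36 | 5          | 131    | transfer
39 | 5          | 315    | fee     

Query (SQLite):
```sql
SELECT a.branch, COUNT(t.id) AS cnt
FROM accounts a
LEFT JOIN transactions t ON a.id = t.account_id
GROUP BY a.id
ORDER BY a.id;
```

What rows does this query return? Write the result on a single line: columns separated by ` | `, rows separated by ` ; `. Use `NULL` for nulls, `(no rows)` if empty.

Hanoi | 4 ; Quito | 3 ; Geneva | 4 ; Geneva | 3

LEFT JOIN keeps every accounts row; unmatched ones get NULL for transactions columns.
Group by accounts.id and compute COUNT(t.id). COUNT(col) of an all-NULL group is 0.
  5: ids {1, 9, 36, 39} → COUNT(t.id)=4
  7: ids {6, 15, 26} → COUNT(t.id)=3
  11: ids {14, 18, 20, 25} → COUNT(t.id)=4
  13: ids {21, 22, 24} → COUNT(t.id)=3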